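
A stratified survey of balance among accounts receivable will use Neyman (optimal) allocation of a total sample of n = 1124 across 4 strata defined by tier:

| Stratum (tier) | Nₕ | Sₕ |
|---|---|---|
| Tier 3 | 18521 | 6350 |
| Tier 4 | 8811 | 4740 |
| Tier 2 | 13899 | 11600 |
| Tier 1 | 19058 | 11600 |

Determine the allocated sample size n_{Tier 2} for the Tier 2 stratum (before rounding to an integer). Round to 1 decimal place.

Neyman allocation: nₕ = n·NₕSₕ / Σⱼ NⱼSⱼ.
Σ NⱼSⱼ = 18521·6350 + 8811·4740 + 13899·11600 + 19058·11600 = 5.4167369 × 10^8.
n_{Tier 2} = 1124·13899·11600 / (5.4167369 × 10^8) = 334.6.

334.6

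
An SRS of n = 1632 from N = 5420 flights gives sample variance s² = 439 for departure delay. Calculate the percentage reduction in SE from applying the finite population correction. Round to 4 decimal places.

16.4002

f = n/N = 1632/5420 = 0.30110701.
SE_no-fpc = √(s²/n) = 0.51864737; SE_fpc = √((1−f)s²/n) = 0.43358827.
Ratio = √(1−f) = 0.83599820. Reduction = 100·(1 − 0.83599820) = 16.4002%.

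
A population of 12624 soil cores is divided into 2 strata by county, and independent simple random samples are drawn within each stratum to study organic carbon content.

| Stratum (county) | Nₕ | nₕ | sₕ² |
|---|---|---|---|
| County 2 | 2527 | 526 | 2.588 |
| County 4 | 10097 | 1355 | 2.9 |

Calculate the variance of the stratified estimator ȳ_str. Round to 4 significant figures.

0.001342

Var(ȳ_str) = Σₕ Wₕ²(1 − fₕ)sₕ²/nₕ with Wₕ = Nₕ/N, N = 12624.
County 2: Wₕ = 0.20017427; term = 0.20017427²·(1 − 0.20815196)·2.588/526 = 1.5611222 × 10^-4.
County 4: Wₕ = 0.79982573; term = 0.79982573²·(1 − 0.13419828)·2.9/1355 = 0.0011854081.
Sum = 0.0013415203.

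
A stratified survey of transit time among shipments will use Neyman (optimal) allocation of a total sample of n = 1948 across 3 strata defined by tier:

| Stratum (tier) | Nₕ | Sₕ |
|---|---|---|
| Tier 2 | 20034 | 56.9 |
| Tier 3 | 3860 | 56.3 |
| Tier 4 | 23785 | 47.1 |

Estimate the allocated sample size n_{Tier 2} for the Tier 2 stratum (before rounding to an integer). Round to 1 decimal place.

Neyman allocation: nₕ = n·NₕSₕ / Σⱼ NⱼSⱼ.
Σ NⱼSⱼ = 20034·56.9 + 3860·56.3 + 23785·47.1 = 2.4775261 × 10^6.
n_{Tier 2} = 1948·20034·56.9 / (2.4775261 × 10^6) = 896.3.

896.3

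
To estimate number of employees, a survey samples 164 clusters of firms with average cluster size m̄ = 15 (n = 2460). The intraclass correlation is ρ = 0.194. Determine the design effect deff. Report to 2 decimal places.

deff = 1 + (15 − 1)·0.194 = 1 + 2.716 = 3.716.

3.72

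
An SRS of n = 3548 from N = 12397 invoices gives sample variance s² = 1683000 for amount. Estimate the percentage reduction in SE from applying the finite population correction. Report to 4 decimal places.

15.5132

f = n/N = 3548/12397 = 0.28619827.
SE_no-fpc = √(s²/n) = 21.779618; SE_fpc = √((1−f)s²/n) = 18.400899.
Ratio = √(1−f) = 0.84486788. Reduction = 100·(1 − 0.84486788) = 15.5132%.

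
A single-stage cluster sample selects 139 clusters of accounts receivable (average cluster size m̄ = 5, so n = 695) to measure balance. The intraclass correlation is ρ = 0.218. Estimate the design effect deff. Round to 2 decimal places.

deff = 1 + (5 − 1)·0.218 = 1 + 0.872 = 1.872.

1.87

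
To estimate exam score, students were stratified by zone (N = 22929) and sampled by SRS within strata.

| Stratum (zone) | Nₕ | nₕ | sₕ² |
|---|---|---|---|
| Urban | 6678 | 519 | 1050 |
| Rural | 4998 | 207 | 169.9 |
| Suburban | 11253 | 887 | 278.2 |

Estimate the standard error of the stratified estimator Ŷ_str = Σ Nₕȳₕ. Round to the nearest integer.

11809

Var(Ŷ_str) = Σₕ Nₕ²(1 − fₕ)sₕ²/nₕ.
Urban: 6678²·(1 − 519/6678)·1050/519 = 8.3210582 × 10^7.
Rural: 4998²·(1 − 207/4998)·169.9/207 = 1.9653751 × 10^7.
Suburban: 11253²·(1 − 887/11253)·278.2/887 = 3.658584 × 10^7.
Sum = 1.3945017 × 10^8.
SE = √(1.3945017 × 10^8) = 11809.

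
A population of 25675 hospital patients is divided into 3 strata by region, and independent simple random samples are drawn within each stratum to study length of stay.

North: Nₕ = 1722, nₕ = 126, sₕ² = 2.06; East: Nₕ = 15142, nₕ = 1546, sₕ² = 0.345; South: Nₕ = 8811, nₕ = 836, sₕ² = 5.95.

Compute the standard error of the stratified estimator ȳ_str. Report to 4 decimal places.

0.0299

Var(ȳ_str) = Σₕ Wₕ²(1 − fₕ)sₕ²/nₕ with Wₕ = Nₕ/N, N = 25675.
North: Wₕ = 0.06706913; term = 0.06706913²·(1 − 0.07317073)·2.06/126 = 6.8161918 × 10^-5.
East: Wₕ = 0.58975657; term = 0.58975657²·(1 − 0.10210012)·0.345/1546 = 6.9692027 × 10^-5.
South: Wₕ = 0.34317429; term = 0.34317429²·(1 − 0.09488140)·5.95/836 = 7.5865736 × 10^-4.
Sum = 8.9651131 × 10^-4.
SE = √(8.9651131 × 10^-4) = 0.0299.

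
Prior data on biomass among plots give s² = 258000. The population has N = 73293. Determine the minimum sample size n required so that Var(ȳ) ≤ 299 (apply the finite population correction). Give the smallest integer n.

Without fpc, n₀ = s²/D = 258000/299 = 862.8763.
With fpc, (1 − n/N)·s²/n ≤ D requires n ≥ n₀/(1 + n₀/N) = 862.8763/(1 + 862.8763/73293) = 852.8359.
Rounding up, n = 853.

853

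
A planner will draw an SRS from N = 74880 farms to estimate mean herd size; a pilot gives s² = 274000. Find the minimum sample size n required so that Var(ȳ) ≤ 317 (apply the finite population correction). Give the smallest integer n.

Without fpc, n₀ = s²/D = 274000/317 = 864.3533.
With fpc, (1 − n/N)·s²/n ≤ D requires n ≥ n₀/(1 + n₀/N) = 864.3533/(1 + 864.3533/74880) = 854.4898.
Rounding up, n = 855.

855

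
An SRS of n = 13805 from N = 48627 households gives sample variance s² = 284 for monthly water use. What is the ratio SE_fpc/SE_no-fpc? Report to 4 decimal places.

0.8462

f = n/N = 13805/48627 = 0.28389578.
SE_no-fpc = √(s²/n) = 0.14343032; SE_fpc = √((1−f)s²/n) = 0.12137495.
Ratio = √(1−f) = 0.84622941.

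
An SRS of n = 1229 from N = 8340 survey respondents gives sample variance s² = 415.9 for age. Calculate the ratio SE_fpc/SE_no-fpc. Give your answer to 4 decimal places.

f = n/N = 1229/8340 = 0.14736211.
SE_no-fpc = √(s²/n) = 0.58172606; SE_fpc = √((1−f)s²/n) = 0.5371565.
Ratio = √(1−f) = 0.92338393.

0.9234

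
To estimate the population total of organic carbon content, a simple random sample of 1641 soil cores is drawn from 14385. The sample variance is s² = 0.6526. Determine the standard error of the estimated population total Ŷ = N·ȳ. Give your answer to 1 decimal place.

270.0

Var(Ŷ) = N²·Var(ȳ) = N²·(1 − n/N)·s²/n.
f = 1641/14385 = 0.11407716; Var(ȳ) = 0.88592284·0.6526/1641 = 3.5231764 × 10^-4.
Var(Ŷ) = 14385² · (3.5231764 × 10^-4) = 72904.464.
SE(Ŷ) = √(72904.464) = 270.0.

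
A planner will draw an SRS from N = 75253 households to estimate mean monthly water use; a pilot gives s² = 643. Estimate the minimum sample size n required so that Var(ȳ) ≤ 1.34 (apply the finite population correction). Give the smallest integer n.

Without fpc, n₀ = s²/D = 643/1.34 = 479.8507.
With fpc, (1 − n/N)·s²/n ≤ D requires n ≥ n₀/(1 + n₀/N) = 479.8507/(1 + 479.8507/75253) = 476.8103.
Rounding up, n = 477.

477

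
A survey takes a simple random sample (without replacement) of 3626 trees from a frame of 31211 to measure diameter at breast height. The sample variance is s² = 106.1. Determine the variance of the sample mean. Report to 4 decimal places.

Under SRS without replacement, Var(ȳ) = (1 − f)·s²/n with f = n/N = 3626/31211 = 0.11617699.
Var(ȳ) = (1 − 0.11617699)·106.1/3626 = 0.88382301·0.029260894 = 0.025861451.

0.0259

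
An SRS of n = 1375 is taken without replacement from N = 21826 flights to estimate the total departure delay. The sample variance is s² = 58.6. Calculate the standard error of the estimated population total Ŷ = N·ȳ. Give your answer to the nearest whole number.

4362

Var(Ŷ) = N²·Var(ȳ) = N²·(1 − n/N)·s²/n.
f = 1375/21826 = 0.06299826; Var(ȳ) = 0.93700174·58.6/1375 = 0.039933311.
Var(Ŷ) = 21826² · 0.039933311 = 1.9023202 × 10^7.
SE(Ŷ) = √(1.9023202 × 10^7) = 4362.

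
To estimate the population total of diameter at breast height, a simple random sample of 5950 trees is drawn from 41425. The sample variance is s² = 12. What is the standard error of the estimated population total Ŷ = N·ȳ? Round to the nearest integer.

1722

Var(Ŷ) = N²·Var(ȳ) = N²·(1 − n/N)·s²/n.
f = 5950/41425 = 0.14363307; Var(ȳ) = 0.85636693·12/5950 = 0.0017271266.
Var(Ŷ) = 41425² · 0.0017271266 = 2.9638021 × 10^6.
SE(Ŷ) = √(2.9638021 × 10^6) = 1722.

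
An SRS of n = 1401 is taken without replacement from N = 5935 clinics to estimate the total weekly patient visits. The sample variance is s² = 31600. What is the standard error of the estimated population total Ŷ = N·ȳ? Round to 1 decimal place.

24636.3

Var(Ŷ) = N²·Var(ȳ) = N²·(1 − n/N)·s²/n.
f = 1401/5935 = 0.23605729; Var(ȳ) = 0.76394271·31600/1401 = 17.230971.
Var(Ŷ) = 5935² · 17.230971 = 6.069476 × 10^8.
SE(Ŷ) = √(6.069476 × 10^8) = 24636.3.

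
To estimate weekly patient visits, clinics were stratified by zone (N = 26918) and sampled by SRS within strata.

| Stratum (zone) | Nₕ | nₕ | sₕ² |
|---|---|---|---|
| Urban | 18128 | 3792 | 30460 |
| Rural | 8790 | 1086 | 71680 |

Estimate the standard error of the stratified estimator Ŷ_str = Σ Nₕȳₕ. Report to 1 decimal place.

Var(Ŷ_str) = Σₕ Nₕ²(1 − fₕ)sₕ²/nₕ.
Urban: 18128²·(1 − 3792/18128)·30460/3792 = 2.0875623 × 10^9.
Rural: 8790²·(1 − 1086/8790)·71680/1086 = 4.469648 × 10^9.
Sum = 6.5572103 × 10^9.
SE = √(6.5572103 × 10^9) = 80976.6.

80976.6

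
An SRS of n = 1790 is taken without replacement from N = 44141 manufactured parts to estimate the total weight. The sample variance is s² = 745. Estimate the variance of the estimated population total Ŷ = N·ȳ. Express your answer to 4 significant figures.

Var(Ŷ) = N²·Var(ȳ) = N²·(1 − n/N)·s²/n.
f = 1790/44141 = 0.04055187; Var(ȳ) = 0.95944813·745/1790 = 0.39932338.
Var(Ŷ) = 44141² · 0.39932338 = 7.7805281 × 10^8.

7.781 × 10^8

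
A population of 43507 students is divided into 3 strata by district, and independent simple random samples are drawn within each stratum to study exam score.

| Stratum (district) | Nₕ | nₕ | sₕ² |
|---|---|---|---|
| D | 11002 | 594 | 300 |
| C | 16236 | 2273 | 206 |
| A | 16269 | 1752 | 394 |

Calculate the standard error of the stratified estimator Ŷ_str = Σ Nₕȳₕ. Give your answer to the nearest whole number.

Var(Ŷ_str) = Σₕ Nₕ²(1 − fₕ)sₕ²/nₕ.
D: 11002²·(1 − 594/11002)·300/594 = 5.7832735 × 10^7.
C: 16236²·(1 − 2273/16236)·206/2273 = 2.0545919 × 10^7.
A: 16269²·(1 − 1752/16269)·394/1752 = 5.3112881 × 10^7.
Sum = 1.3149154 × 10^8.
SE = √(1.3149154 × 10^8) = 11467.

11467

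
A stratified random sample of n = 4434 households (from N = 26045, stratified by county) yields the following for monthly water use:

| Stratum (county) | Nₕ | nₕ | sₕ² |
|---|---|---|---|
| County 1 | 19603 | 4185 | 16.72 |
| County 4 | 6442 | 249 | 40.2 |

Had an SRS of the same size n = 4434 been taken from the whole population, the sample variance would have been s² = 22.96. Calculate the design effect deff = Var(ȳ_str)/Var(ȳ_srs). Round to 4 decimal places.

Var(ȳ_str) = Σ Wₕ²(1−fₕ)sₕ²/nₕ with Wₕ = Nₕ/26045:
  County 1: (19603/26045)²·(1−4185/19603)·16.72/4185 = 0.0017800929
  County 4: (6442/26045)²·(1−249/6442)·40.2/249 = 0.0094951052
  → Var(ȳ_str) = 0.011275198.
Var(ȳ_srs) = (1 − 4434/26045)·22.96/4434 = 0.0042966175.
deff = 0.011275198 / 0.0042966175 = 2.6242.

2.6242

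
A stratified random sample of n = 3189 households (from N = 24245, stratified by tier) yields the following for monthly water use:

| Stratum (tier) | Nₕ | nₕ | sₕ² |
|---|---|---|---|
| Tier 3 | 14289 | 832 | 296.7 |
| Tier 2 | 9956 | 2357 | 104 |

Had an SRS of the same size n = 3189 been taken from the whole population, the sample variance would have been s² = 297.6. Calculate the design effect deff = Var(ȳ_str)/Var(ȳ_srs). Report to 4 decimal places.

1.5094

Var(ȳ_str) = Σ Wₕ²(1−fₕ)sₕ²/nₕ with Wₕ = Nₕ/24245:
  Tier 3: (14289/24245)²·(1−832/14289)·296.7/832 = 0.11665408
  Tier 2: (9956/24245)²·(1−2357/9956)·104/2357 = 0.0056789849
  → Var(ȳ_str) = 0.12233306.
Var(ȳ_srs) = (1 − 3189/24245)·297.6/3189 = 0.081046094.
deff = 0.12233306 / 0.081046094 = 1.5094.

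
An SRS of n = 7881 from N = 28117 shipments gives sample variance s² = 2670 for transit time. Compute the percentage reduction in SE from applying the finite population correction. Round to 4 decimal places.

15.1645

f = n/N = 7881/28117 = 0.28029306.
SE_no-fpc = √(s²/n) = 0.58205626; SE_fpc = √((1−f)s²/n) = 0.49379059.
Ratio = √(1−f) = 0.84835543. Reduction = 100·(1 − 0.84835543) = 15.1645%.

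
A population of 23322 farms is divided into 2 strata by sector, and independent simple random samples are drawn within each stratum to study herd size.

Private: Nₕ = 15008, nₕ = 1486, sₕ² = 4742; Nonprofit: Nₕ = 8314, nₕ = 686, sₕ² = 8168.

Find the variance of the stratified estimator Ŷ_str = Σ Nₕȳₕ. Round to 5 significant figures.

1.4027 × 10^9

Var(Ŷ_str) = Σₕ Nₕ²(1 − fₕ)sₕ²/nₕ.
Private: 15008²·(1 − 1486/15008)·4742/1486 = 6.4759948 × 10^8.
Nonprofit: 8314²·(1 − 686/8314)·8168/686 = 7.5511364 × 10^8.
Sum = 1.4027131 × 10^9.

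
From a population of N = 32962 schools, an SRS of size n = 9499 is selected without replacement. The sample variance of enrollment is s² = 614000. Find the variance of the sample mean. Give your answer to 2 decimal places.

Under SRS without replacement, Var(ȳ) = (1 − f)·s²/n with f = n/N = 9499/32962 = 0.28818033.
Var(ȳ) = (1 − 0.28818033)·614000/9499 = 0.71181967·64.638383 = 46.010873.

46.01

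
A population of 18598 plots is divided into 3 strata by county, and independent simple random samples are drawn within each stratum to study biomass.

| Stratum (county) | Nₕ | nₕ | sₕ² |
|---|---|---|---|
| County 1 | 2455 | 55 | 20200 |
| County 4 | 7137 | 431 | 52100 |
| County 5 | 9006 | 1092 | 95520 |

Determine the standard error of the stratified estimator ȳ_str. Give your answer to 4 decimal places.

Var(ȳ_str) = Σₕ Wₕ²(1 − fₕ)sₕ²/nₕ with Wₕ = Nₕ/N, N = 18598.
County 1: Wₕ = 0.13200344; term = 0.13200344²·(1 − 0.02240326)·20200/55 = 6.2563197.
County 4: Wₕ = 0.38375094; term = 0.38375094²·(1 − 0.06038952)·52100/431 = 16.726582.
County 5: Wₕ = 0.48424562; term = 0.48424562²·(1 − 0.12125250)·95520/1092 = 18.024664.
Sum = 41.007566.
SE = √(41.007566) = 6.4037.

6.4037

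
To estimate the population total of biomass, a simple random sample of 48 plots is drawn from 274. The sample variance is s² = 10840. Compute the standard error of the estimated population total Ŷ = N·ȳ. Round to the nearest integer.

3740

Var(Ŷ) = N²·Var(ȳ) = N²·(1 − n/N)·s²/n.
f = 48/274 = 0.17518248; Var(ȳ) = 0.82481752·10840/48 = 186.27129.
Var(Ŷ) = 274² · 186.27129 = 1.3984503 × 10^7.
SE(Ŷ) = √(1.3984503 × 10^7) = 3740.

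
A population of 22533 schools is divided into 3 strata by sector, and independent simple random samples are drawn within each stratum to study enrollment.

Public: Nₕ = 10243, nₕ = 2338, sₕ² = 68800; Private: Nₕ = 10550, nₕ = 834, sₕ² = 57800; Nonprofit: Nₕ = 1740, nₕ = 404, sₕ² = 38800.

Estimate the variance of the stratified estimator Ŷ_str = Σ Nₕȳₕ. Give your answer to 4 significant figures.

Var(Ŷ_str) = Σₕ Nₕ²(1 − fₕ)sₕ²/nₕ.
Public: 10243²·(1 − 2338/10243)·68800/2338 = 2.3827198 × 10^9.
Private: 10550²·(1 − 834/10550)·57800/834 = 7.1039804 × 10^9.
Nonprofit: 1740²·(1 − 404/1740)·38800/404 = 2.232575 × 10^8.
Sum = 9.7099577 × 10^9.

9.710 × 10^9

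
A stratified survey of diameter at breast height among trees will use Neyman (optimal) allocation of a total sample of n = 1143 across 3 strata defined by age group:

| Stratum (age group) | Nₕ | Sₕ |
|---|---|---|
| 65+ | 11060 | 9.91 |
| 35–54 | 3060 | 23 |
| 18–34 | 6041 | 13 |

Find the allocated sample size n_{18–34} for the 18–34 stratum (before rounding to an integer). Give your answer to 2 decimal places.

347.22

Neyman allocation: nₕ = n·NₕSₕ / Σⱼ NⱼSⱼ.
Σ NⱼSⱼ = 11060·9.91 + 3060·23 + 6041·13 = 258517.6.
n_{18–34} = 1143·6041·13 / 258517.6 = 347.22.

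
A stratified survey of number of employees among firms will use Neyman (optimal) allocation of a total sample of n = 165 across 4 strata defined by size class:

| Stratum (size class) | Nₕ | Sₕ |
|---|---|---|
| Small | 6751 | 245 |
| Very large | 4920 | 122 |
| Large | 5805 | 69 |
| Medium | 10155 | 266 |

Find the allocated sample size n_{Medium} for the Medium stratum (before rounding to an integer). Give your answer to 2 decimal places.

83.22

Neyman allocation: nₕ = n·NₕSₕ / Σⱼ NⱼSⱼ.
Σ NⱼSⱼ = 6751·245 + 4920·122 + 5805·69 + 10155·266 = 5.35601 × 10^6.
n_{Medium} = 165·10155·266 / (5.35601 × 10^6) = 83.22.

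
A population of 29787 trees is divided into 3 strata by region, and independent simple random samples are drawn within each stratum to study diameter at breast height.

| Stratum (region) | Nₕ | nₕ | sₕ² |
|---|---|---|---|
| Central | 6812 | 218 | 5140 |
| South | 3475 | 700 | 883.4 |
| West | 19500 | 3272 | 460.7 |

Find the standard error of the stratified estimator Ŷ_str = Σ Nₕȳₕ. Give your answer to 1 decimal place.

Var(Ŷ_str) = Σₕ Nₕ²(1 − fₕ)sₕ²/nₕ.
Central: 6812²·(1 − 218/6812)·5140/218 = 1.0590835 × 10^9.
South: 3475²·(1 − 700/3475)·883.4/700 = 1.2169624 × 10^7.
West: 19500²·(1 − 3272/19500)·460.7/3272 = 4.4555829 × 10^7.
Sum = 1.115809 × 10^9.
SE = √(1.115809 × 10^9) = 33403.7.

33403.7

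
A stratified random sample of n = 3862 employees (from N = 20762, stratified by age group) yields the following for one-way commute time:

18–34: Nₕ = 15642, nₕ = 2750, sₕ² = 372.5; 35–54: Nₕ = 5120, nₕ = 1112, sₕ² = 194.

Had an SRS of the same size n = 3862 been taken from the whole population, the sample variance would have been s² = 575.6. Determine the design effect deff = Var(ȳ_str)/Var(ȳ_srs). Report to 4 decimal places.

0.5908

Var(ȳ_str) = Σ Wₕ²(1−fₕ)sₕ²/nₕ with Wₕ = Nₕ/20762:
  18–34: (15642/20762)²·(1−2750/15642)·372.5/2750 = 0.063367677
  35–54: (5120/20762)²·(1−1112/5120)·194/1112 = 0.0083053176
  → Var(ȳ_str) = 0.071672995.
Var(ȳ_srs) = (1 − 3862/20762)·575.6/3862 = 0.12131822.
deff = 0.071672995 / 0.12131822 = 0.5908.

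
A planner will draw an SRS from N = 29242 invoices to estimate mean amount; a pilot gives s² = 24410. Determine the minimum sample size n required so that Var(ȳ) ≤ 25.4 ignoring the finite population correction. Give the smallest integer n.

Without fpc, n₀ = s²/D = 24410/25.4 = 961.0236.
Rounding up, n = 962.

962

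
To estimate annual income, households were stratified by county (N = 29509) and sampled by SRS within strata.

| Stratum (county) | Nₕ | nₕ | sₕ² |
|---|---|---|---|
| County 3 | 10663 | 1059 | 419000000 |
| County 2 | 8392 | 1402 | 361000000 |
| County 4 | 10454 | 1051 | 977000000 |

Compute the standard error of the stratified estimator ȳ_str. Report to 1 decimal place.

Var(ȳ_str) = Σₕ Wₕ²(1 − fₕ)sₕ²/nₕ with Wₕ = Nₕ/N, N = 29509.
County 3: Wₕ = 0.36134739; term = 0.36134739²·(1 − 0.09931539)·419000000/1059 = 46530.813.
County 2: Wₕ = 0.28438781; term = 0.28438781²·(1 − 0.16706387)·361000000/1402 = 17345.741.
County 4: Wₕ = 0.35426480; term = 0.35426480²·(1 − 0.10053568)·977000000/1051 = 104937.76.
Sum = 168814.31.
SE = √(168814.31) = 410.9.

410.9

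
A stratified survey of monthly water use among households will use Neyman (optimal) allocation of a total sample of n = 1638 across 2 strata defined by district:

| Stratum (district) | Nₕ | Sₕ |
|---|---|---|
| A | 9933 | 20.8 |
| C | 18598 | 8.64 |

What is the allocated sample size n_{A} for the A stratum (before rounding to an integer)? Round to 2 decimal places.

Neyman allocation: nₕ = n·NₕSₕ / Σⱼ NⱼSⱼ.
Σ NⱼSⱼ = 9933·20.8 + 18598·8.64 = 367293.12.
n_{A} = 1638·9933·20.8 / 367293.12 = 921.39.

921.39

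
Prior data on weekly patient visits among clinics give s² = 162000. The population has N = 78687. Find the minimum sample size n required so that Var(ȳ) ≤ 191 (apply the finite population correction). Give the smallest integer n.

Without fpc, n₀ = s²/D = 162000/191 = 848.1675.
With fpc, (1 − n/N)·s²/n ≤ D requires n ≥ n₀/(1 + n₀/N) = 848.1675/(1 + 848.1675/78687) = 839.1226.
Rounding up, n = 840.

840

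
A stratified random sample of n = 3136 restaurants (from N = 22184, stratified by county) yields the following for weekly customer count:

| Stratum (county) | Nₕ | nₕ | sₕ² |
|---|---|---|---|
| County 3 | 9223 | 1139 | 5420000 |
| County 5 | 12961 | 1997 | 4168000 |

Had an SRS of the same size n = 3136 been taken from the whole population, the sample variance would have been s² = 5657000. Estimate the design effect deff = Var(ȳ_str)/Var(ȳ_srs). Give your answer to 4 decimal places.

Var(ȳ_str) = Σ Wₕ²(1−fₕ)sₕ²/nₕ with Wₕ = Nₕ/22184:
  County 3: (9223/22184)²·(1−1139/9223)·5420000/1139 = 720.9321
  County 5: (12961/22184)²·(1−1997/12961)·4168000/1997 = 602.66708
  → Var(ȳ_str) = 1323.5992.
Var(ȳ_srs) = (1 − 3136/22184)·5657000/3136 = 1548.8867.
deff = 1323.5992 / 1548.8867 = 0.8545.

0.8545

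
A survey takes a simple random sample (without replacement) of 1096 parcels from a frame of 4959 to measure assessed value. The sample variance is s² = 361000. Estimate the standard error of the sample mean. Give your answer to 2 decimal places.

Under SRS without replacement, Var(ȳ) = (1 − f)·s²/n with f = n/N = 1096/4959 = 0.22101230.
Var(ȳ) = (1 − 0.22101230)·361000/1096 = 0.77898770·329.37956 = 256.58263.
SE(ȳ) = √(256.58263) = 16.02.

16.02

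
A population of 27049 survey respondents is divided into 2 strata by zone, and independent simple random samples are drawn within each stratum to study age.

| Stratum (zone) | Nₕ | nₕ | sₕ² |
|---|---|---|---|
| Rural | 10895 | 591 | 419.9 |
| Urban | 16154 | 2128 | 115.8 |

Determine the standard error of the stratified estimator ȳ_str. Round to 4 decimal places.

Var(ȳ_str) = Σₕ Wₕ²(1 − fₕ)sₕ²/nₕ with Wₕ = Nₕ/N, N = 27049.
Rural: Wₕ = 0.40278753; term = 0.40278753²·(1 − 0.05424507)·419.9/591 = 0.1090157.
Urban: Wₕ = 0.59721247; term = 0.59721247²·(1 − 0.13173208)·115.8/2128 = 0.016851882.
Sum = 0.12586758.
SE = √(0.12586758) = 0.3548.

0.3548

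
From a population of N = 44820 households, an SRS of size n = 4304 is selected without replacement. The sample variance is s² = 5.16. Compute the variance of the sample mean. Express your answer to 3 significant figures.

Under SRS without replacement, Var(ȳ) = (1 − f)·s²/n with f = n/N = 4304/44820 = 0.09602856.
Var(ȳ) = (1 − 0.09602856)·5.16/4304 = 0.90397144·0.0011988848 = 0.0010837576.

0.00108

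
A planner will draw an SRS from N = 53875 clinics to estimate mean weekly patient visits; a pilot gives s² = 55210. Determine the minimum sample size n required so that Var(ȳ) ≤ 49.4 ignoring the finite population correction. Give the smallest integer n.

Without fpc, n₀ = s²/D = 55210/49.4 = 1117.6113.
Rounding up, n = 1118.

1118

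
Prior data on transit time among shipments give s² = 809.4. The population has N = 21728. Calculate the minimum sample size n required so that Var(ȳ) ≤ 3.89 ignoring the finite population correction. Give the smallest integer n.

209

Without fpc, n₀ = s²/D = 809.4/3.89 = 208.0720.
Rounding up, n = 209.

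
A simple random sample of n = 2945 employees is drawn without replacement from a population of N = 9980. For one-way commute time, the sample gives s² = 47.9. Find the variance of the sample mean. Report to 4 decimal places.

0.0115

Under SRS without replacement, Var(ȳ) = (1 − f)·s²/n with f = n/N = 2945/9980 = 0.29509018.
Var(ȳ) = (1 − 0.29509018)·47.9/2945 = 0.70490982·0.016264856 = 0.011465256.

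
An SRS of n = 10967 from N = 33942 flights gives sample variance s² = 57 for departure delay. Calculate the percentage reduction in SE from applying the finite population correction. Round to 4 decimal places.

17.7267

f = n/N = 10967/33942 = 0.32311001.
SE_no-fpc = √(s²/n) = 0.072093068; SE_fpc = √((1−f)s²/n) = 0.059313363.
Ratio = √(1−f) = 0.82273324. Reduction = 100·(1 − 0.82273324) = 17.7267%.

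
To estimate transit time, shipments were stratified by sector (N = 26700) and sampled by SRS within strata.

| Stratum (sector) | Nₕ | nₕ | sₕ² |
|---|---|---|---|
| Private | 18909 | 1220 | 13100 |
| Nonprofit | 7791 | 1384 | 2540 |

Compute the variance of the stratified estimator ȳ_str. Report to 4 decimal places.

Var(ȳ_str) = Σₕ Wₕ²(1 − fₕ)sₕ²/nₕ with Wₕ = Nₕ/N, N = 26700.
Private: Wₕ = 0.70820225; term = 0.70820225²·(1 − 0.06451954)·13100/1220 = 5.0380304.
Nonprofit: Wₕ = 0.29179775; term = 0.29179775²·(1 − 0.17764087)·2540/1384 = 0.12850589.
Sum = 5.1665363.

5.1665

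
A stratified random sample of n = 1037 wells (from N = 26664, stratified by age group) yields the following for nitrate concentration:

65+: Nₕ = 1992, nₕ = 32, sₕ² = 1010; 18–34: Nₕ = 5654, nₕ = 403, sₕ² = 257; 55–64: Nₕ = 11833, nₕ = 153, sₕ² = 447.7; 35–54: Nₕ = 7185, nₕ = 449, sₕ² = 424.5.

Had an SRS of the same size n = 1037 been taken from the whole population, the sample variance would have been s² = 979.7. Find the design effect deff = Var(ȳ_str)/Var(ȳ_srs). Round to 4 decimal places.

Var(ȳ_str) = Σ Wₕ²(1−fₕ)sₕ²/nₕ with Wₕ = Nₕ/26664:
  65+: (1992/26664)²·(1−32/1992)·1010/32 = 0.17332699
  18–34: (5654/26664)²·(1−403/5654)·257/403 = 0.026630253
  55–64: (11833/26664)²·(1−153/11833)·447.7/153 = 0.56883036
  35–54: (7185/26664)²·(1−449/7185)·424.5/449 = 0.064359047
  → Var(ȳ_str) = 0.83314665.
Var(ȳ_srs) = (1 − 1037/26664)·979.7/1037 = 0.90800203.
deff = 0.83314665 / 0.90800203 = 0.9176.

0.9176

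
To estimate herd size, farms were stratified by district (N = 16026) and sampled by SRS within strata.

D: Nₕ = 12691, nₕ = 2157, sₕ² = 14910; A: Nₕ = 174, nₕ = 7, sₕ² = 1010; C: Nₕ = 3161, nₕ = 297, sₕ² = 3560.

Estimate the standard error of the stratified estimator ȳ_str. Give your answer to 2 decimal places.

Var(ȳ_str) = Σₕ Wₕ²(1 − fₕ)sₕ²/nₕ with Wₕ = Nₕ/N, N = 16026.
D: Wₕ = 0.79190066; term = 0.79190066²·(1 − 0.16996297)·14910/2157 = 3.5980433.
A: Wₕ = 0.01085736; term = 0.01085736²·(1 − 0.04022989)·1010/7 = 0.016324458.
C: Wₕ = 0.19724198; term = 0.19724198²·(1 − 0.09395761)·3560/297 = 0.42251369.
Sum = 4.0368814.
SE = √(4.0368814) = 2.01.

2.01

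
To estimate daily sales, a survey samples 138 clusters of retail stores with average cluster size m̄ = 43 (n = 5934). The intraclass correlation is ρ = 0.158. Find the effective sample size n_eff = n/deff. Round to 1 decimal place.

777.1

deff = 1 + (43 − 1)·0.158 = 1 + 6.636 = 7.636.
n_eff = 5934 / 7.636 = 777.1.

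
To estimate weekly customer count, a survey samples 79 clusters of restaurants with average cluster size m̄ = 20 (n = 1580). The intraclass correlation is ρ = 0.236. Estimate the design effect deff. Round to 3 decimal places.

deff = 1 + (20 − 1)·0.236 = 1 + 4.484 = 5.484.

5.484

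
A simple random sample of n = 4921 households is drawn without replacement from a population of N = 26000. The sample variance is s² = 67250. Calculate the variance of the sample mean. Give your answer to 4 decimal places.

11.0794

Under SRS without replacement, Var(ȳ) = (1 − f)·s²/n with f = n/N = 4921/26000 = 0.18926923.
Var(ȳ) = (1 − 0.18926923)·67250/4921 = 0.81073077·13.665922 = 11.079383.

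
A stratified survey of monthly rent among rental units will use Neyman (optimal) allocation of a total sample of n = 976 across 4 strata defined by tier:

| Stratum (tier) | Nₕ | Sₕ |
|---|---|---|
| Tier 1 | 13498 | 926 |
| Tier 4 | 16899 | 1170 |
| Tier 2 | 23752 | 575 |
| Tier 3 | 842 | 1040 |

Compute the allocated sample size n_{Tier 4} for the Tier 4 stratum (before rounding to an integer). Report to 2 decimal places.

412.30

Neyman allocation: nₕ = n·NₕSₕ / Σⱼ NⱼSⱼ.
Σ NⱼSⱼ = 13498·926 + 16899·1170 + 23752·575 + 842·1040 = 4.6804058 × 10^7.
n_{Tier 4} = 976·16899·1170 / (4.6804058 × 10^7) = 412.30.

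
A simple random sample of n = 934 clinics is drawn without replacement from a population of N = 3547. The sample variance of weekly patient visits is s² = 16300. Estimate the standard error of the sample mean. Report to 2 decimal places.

Under SRS without replacement, Var(ȳ) = (1 − f)·s²/n with f = n/N = 934/3547 = 0.26332112.
Var(ȳ) = (1 − 0.26332112)·16300/934 = 0.73667888·17.45182 = 12.856387.
SE(ȳ) = √(12.856387) = 3.59.

3.59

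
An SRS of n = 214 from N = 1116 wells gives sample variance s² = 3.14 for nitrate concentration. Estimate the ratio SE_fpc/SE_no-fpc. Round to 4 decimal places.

0.8990

f = n/N = 214/1116 = 0.19175627.
SE_no-fpc = √(s²/n) = 0.12113173; SE_fpc = √((1−f)s²/n) = 0.10890031.
Ratio = √(1−f) = 0.89902376.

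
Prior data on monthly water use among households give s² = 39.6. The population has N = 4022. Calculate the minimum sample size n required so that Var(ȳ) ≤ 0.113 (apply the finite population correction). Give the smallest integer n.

323

Without fpc, n₀ = s²/D = 39.6/0.113 = 350.4425.
With fpc, (1 − n/N)·s²/n ≤ D requires n ≥ n₀/(1 + n₀/N) = 350.4425/(1 + 350.4425/4022) = 322.3552.
Rounding up, n = 323.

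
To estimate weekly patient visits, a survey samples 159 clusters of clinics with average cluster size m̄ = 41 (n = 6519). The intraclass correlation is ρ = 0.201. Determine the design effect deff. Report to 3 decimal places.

9.040

deff = 1 + (41 − 1)·0.201 = 1 + 8.04 = 9.04.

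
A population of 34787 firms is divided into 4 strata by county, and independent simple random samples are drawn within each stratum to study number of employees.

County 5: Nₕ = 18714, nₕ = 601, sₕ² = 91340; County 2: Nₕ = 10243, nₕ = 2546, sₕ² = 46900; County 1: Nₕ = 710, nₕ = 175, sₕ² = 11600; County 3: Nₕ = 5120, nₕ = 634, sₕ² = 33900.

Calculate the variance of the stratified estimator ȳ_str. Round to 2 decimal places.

Var(ȳ_str) = Σₕ Wₕ²(1 − fₕ)sₕ²/nₕ with Wₕ = Nₕ/N, N = 34787.
County 5: Wₕ = 0.53795958; term = 0.53795958²·(1 − 0.03211499)·91340/601 = 42.570583.
County 2: Wₕ = 0.29444908; term = 0.29444908²·(1 − 0.24855999)·46900/2546 = 1.2001324.
County 1: Wₕ = 0.02040992; term = 0.02040992²·(1 − 0.24647887)·11600/175 = 0.020806456.
County 3: Wₕ = 0.14718142; term = 0.14718142²·(1 − 0.12382812)·33900/634 = 1.014859.
Sum = 44.806381.

44.81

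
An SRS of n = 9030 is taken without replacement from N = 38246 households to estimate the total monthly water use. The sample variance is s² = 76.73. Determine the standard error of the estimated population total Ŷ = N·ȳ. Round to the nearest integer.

Var(Ŷ) = N²·Var(ȳ) = N²·(1 − n/N)·s²/n.
f = 9030/38246 = 0.23610312; Var(ȳ) = 0.76389688·76.73/9030 = 0.0064910086.
Var(Ŷ) = 38246² · 0.0064910086 = 9.4947651 × 10^6.
SE(Ŷ) = √(9.4947651 × 10^6) = 3081.

3081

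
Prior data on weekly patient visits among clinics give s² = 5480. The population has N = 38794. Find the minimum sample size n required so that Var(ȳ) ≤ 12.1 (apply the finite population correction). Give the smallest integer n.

Without fpc, n₀ = s²/D = 5480/12.1 = 452.8926.
With fpc, (1 − n/N)·s²/n ≤ D requires n ≥ n₀/(1 + n₀/N) = 452.8926/(1 + 452.8926/38794) = 447.6664.
Rounding up, n = 448.

448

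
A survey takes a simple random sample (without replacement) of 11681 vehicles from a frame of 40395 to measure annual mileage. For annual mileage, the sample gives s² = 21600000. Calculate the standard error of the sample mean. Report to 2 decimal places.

36.26

Under SRS without replacement, Var(ȳ) = (1 − f)·s²/n with f = n/N = 11681/40395 = 0.28916945.
Var(ȳ) = (1 − 0.28916945)·21600000/11681 = 0.71083055·1849.1568 = 1314.4371.
SE(ȳ) = √(1314.4371) = 36.26.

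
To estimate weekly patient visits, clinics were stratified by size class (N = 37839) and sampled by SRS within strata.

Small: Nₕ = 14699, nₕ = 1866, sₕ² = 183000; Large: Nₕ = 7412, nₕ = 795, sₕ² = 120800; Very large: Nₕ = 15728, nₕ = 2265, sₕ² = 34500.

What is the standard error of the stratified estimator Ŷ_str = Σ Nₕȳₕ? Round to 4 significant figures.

Var(Ŷ_str) = Σₕ Nₕ²(1 − fₕ)sₕ²/nₕ.
Small: 14699²·(1 − 1866/14699)·183000/1866 = 1.8499306 × 10^10.
Large: 7412²·(1 − 795/7412)·120800/795 = 7.4524033 × 10^9.
Very large: 15728²·(1 − 2265/15728)·34500/2265 = 3.2252712 × 10^9.
Sum = 2.9176981 × 10^10.
SE = √(2.9176981 × 10^10) = 170800.

170800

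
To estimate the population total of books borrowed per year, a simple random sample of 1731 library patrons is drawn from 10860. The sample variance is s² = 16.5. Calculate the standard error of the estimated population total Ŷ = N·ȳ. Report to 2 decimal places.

972.12

Var(Ŷ) = N²·Var(ȳ) = N²·(1 − n/N)·s²/n.
f = 1731/10860 = 0.15939227; Var(ȳ) = 0.84060773·16.5/1731 = 0.0080127254.
Var(Ŷ) = 10860² · 0.0080127254 = 945017.63.
SE(Ŷ) = √(945017.63) = 972.12.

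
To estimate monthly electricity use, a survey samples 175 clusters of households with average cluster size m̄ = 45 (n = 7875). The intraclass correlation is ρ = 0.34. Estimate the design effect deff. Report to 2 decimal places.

15.96

deff = 1 + (45 − 1)·0.34 = 1 + 14.96 = 15.96.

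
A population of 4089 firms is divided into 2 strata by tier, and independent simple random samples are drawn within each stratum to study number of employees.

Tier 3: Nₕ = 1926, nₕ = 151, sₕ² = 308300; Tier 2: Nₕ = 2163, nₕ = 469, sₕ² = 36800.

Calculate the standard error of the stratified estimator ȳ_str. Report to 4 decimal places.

Var(ȳ_str) = Σₕ Wₕ²(1 − fₕ)sₕ²/nₕ with Wₕ = Nₕ/N, N = 4089.
Tier 3: Wₕ = 0.47101981; term = 0.47101981²·(1 − 0.07840083)·308300/151 = 417.46205.
Tier 2: Wₕ = 0.52898019; term = 0.52898019²·(1 − 0.21682848)·36800/469 = 17.195337.
Sum = 434.65739.
SE = √(434.65739) = 20.8484.

20.8484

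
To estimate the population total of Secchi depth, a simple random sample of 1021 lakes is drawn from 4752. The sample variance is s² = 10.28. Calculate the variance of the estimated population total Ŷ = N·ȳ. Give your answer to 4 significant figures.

178500

Var(Ŷ) = N²·Var(ȳ) = N²·(1 − n/N)·s²/n.
f = 1021/4752 = 0.21485690; Var(ȳ) = 0.78514310·10.28/1021 = 0.0079052606.
Var(Ŷ) = 4752² · 0.0079052606 = 178512.67.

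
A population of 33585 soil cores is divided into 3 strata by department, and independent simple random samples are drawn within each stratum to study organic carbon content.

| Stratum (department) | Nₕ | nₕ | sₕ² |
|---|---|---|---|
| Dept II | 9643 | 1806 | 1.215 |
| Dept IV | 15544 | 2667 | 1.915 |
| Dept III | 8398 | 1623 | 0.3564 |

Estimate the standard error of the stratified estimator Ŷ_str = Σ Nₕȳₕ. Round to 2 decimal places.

Var(Ŷ_str) = Σₕ Nₕ²(1 − fₕ)sₕ²/nₕ.
Dept II: 9643²·(1 − 1806/9643)·1.215/1806 = 50841.756.
Dept IV: 15544²·(1 − 2667/15544)·1.915/2667 = 143722.
Dept III: 8398²·(1 − 1623/8398)·0.3564/1623 = 12494.082.
Sum = 207057.84.
SE = √(207057.84) = 455.04.

455.04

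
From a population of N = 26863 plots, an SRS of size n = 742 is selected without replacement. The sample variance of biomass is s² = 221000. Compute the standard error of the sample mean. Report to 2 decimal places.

Under SRS without replacement, Var(ȳ) = (1 − f)·s²/n with f = n/N = 742/26863 = 0.02762164.
Var(ȳ) = (1 − 0.02762164)·221000/742 = 0.97237836·297.84367 = 289.61674.
SE(ȳ) = √(289.61674) = 17.02.

17.02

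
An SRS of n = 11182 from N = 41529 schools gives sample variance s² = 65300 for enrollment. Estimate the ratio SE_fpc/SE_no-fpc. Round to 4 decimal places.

f = n/N = 11182/41529 = 0.26925763.
SE_no-fpc = √(s²/n) = 2.4165559; SE_fpc = √((1−f)s²/n) = 2.0657559.
Ratio = √(1−f) = 0.85483470.

0.8548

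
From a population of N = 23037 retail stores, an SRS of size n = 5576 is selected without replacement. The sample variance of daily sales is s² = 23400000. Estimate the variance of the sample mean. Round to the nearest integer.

Under SRS without replacement, Var(ȳ) = (1 − f)·s²/n with f = n/N = 5576/23037 = 0.24204541.
Var(ȳ) = (1 − 0.24204541)·23400000/5576 = 0.75795459·4196.5567 = 3180.7994.

3181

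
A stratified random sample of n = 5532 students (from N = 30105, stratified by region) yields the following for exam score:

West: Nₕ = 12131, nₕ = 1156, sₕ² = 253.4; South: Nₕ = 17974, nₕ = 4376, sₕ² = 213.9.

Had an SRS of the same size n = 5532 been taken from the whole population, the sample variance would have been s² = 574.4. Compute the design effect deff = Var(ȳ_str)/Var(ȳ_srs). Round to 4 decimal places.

Var(ȳ_str) = Σ Wₕ²(1−fₕ)sₕ²/nₕ with Wₕ = Nₕ/30105:
  West: (12131/30105)²·(1−1156/12131)·253.4/1156 = 0.032201244
  South: (17974/30105)²·(1−4376/17974)·213.9/4376 = 0.013181838
  → Var(ȳ_str) = 0.045383082.
Var(ȳ_srs) = (1 − 5532/30105)·574.4/5532 = 0.084752362.
deff = 0.045383082 / 0.084752362 = 0.5355.

0.5355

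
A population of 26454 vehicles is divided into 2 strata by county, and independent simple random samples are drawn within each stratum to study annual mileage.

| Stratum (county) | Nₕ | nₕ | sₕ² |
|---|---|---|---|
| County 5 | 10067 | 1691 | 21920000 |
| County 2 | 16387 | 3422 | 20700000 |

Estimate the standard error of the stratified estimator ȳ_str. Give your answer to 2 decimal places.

Var(ȳ_str) = Σₕ Wₕ²(1 − fₕ)sₕ²/nₕ with Wₕ = Nₕ/N, N = 26454.
County 5: Wₕ = 0.38054737; term = 0.38054737²·(1 − 0.16797457)·21920000/1691 = 1561.8919.
County 2: Wₕ = 0.61945263; term = 0.61945263²·(1 − 0.20882407)·20700000/3422 = 1836.4521.
Sum = 3398.344.
SE = √(3398.344) = 58.30.

58.30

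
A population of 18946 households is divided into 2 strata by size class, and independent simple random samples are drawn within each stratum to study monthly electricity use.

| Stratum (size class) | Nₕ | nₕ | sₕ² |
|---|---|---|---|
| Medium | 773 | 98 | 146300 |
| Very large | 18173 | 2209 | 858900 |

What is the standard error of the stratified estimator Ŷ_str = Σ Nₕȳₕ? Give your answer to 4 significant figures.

337000

Var(Ŷ_str) = Σₕ Nₕ²(1 − fₕ)sₕ²/nₕ.
Medium: 773²·(1 − 98/773)·146300/98 = 7.7893554 × 10^8.
Very large: 18173²·(1 − 2209/18173)·858900/2209 = 1.1280159 × 10^11.
Sum = 1.1358053 × 10^11.
SE = √(1.1358053 × 10^11) = 337000.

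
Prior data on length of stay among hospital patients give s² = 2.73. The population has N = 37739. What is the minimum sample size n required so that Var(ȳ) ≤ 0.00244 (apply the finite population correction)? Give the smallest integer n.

1087

Without fpc, n₀ = s²/D = 2.73/0.00244 = 1118.8525.
With fpc, (1 − n/N)·s²/n ≤ D requires n ≥ n₀/(1 + n₀/N) = 1118.8525/(1 + 1118.8525/37739) = 1086.6369.
Rounding up, n = 1087.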